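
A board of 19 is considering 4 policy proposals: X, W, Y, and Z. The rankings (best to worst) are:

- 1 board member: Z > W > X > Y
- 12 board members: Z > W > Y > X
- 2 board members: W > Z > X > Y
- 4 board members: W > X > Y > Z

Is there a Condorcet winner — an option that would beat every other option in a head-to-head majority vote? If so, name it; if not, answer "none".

Z vs X: 15–4 for Z.
Z vs W: 13–6 for Z.
Z vs Y: 15–4 for Z.
Z beats every other option head-to-head.

Z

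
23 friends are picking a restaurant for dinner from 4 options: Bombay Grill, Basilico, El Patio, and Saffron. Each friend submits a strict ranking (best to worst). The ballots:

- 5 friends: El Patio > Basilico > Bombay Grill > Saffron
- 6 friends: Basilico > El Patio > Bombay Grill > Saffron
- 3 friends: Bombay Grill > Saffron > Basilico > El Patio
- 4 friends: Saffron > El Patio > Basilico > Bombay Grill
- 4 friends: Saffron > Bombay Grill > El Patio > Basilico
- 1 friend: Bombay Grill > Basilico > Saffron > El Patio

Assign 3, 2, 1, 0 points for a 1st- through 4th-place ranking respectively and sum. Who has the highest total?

Bombay Grill: 5·1 + 6·1 + 3·3 + 4·0 + 4·2 + 1·3 = 31
Basilico: 5·2 + 6·3 + 3·1 + 4·1 + 4·0 + 1·2 = 37
El Patio: 5·3 + 6·2 + 3·0 + 4·2 + 4·1 + 1·0 = 39
Saffron: 5·0 + 6·0 + 3·2 + 4·3 + 4·3 + 1·1 = 31
El Patio has the highest Borda score (39).

El Patio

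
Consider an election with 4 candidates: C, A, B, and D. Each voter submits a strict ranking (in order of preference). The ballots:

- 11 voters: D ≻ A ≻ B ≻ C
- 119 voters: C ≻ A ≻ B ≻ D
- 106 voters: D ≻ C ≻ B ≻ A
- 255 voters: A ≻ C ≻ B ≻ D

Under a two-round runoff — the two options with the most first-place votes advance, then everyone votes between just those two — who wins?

Round 1 first-place votes: C 119, A 255, B 0, D 117.
A and C advance.
Runoff: A is preferred to C by 266 voters; C by 225.
A wins the runoff.

A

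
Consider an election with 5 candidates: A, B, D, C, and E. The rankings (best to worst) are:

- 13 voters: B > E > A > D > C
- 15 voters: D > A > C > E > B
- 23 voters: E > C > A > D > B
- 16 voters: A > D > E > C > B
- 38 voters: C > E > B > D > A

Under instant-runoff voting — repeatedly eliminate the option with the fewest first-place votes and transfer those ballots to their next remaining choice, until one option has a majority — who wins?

C

Round 1: A 16, B 13, D 15, C 38, E 23. Eliminate B.
Round 2: A 16, D 15, C 38, E 36. Eliminate D.
Round 3: A 31, C 38, E 36. Eliminate A.
Round 4: C 53, E 52. C has a majority.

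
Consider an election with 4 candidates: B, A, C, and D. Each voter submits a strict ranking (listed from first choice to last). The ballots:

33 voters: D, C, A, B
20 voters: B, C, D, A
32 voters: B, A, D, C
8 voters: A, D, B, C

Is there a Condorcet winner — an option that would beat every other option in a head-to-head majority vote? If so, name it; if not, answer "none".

B vs A: 52–41 for B.
B vs C: 60–33 for B.
B vs D: 52–41 for B.
B beats every other option head-to-head.

B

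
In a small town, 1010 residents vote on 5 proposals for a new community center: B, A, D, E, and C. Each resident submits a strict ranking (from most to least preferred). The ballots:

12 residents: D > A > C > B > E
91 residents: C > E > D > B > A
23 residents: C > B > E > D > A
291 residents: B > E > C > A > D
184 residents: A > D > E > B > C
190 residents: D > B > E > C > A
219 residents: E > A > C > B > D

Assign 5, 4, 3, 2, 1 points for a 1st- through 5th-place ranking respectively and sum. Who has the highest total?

E

B: 12·2 + 91·2 + 23·4 + 291·5 + 184·2 + 190·4 + 219·2 = 3319
A: 12·4 + 91·1 + 23·1 + 291·2 + 184·5 + 190·1 + 219·4 = 2730
D: 12·5 + 91·3 + 23·2 + 291·1 + 184·4 + 190·5 + 219·1 = 2575
E: 12·1 + 91·4 + 23·3 + 291·4 + 184·3 + 190·3 + 219·5 = 3826
C: 12·3 + 91·5 + 23·5 + 291·3 + 184·1 + 190·2 + 219·3 = 2700
E has the highest Borda score (3826).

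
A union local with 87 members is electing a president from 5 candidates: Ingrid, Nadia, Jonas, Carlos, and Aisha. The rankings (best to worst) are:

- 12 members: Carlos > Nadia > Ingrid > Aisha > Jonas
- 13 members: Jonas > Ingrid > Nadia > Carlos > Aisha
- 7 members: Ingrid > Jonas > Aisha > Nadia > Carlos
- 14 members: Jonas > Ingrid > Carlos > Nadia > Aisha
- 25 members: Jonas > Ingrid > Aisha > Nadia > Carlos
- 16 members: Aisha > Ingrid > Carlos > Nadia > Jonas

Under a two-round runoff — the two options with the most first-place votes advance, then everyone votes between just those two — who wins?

Round 1 first-place votes: Ingrid 7, Nadia 0, Jonas 52, Carlos 12, Aisha 16.
Jonas and Aisha advance.
Runoff: Jonas is preferred to Aisha by 59 voters; Aisha by 28.
Jonas wins the runoff.

Jonas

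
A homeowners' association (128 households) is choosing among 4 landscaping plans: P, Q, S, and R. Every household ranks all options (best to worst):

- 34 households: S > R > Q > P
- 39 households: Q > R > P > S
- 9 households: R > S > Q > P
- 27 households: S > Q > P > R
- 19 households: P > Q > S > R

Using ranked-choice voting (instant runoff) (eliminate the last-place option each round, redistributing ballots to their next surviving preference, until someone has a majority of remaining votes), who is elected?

S

Round 1: P 19, Q 39, S 61, R 9. Eliminate R.
Round 2: P 19, Q 39, S 70. S has a majority.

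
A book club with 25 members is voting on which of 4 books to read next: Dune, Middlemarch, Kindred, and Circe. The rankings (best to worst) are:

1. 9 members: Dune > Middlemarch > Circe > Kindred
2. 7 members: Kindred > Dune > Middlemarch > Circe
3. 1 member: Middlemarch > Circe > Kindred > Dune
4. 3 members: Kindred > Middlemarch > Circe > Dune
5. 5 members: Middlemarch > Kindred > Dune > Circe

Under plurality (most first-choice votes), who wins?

Kindred

First-place votes: Dune 9, Middlemarch 6, Kindred 10, Circe 0.
Kindred has the most first-place votes.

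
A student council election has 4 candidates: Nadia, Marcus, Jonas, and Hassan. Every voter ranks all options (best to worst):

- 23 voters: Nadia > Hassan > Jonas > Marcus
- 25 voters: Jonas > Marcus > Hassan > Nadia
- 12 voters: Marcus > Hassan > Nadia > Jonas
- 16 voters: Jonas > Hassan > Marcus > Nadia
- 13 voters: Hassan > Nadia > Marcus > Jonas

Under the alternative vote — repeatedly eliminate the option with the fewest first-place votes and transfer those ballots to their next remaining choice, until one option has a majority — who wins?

Round 1: Nadia 23, Marcus 12, Jonas 41, Hassan 13. Eliminate Marcus.
Round 2: Nadia 23, Jonas 41, Hassan 25. Eliminate Nadia.
Round 3: Jonas 41, Hassan 48. Hassan has a majority.

Hassan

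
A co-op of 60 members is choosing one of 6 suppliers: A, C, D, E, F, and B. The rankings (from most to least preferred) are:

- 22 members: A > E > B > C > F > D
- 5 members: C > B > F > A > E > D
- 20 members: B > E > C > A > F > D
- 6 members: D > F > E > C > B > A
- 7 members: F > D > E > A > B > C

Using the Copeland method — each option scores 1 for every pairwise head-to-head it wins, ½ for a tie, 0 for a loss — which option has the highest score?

E

A: beats D and F; loses to C, E, and B → score 2.
C: beats A, D, and F; loses to E and B → score 3.
D: loses to A, C, E, F, and B → score 0.
E: beats A, C, D, F, and B → score 5.
F: beats D; loses to A, C, E, and B → score 1.
B: beats A, C, D, and F; loses to E → score 4.
E has the best pairwise record.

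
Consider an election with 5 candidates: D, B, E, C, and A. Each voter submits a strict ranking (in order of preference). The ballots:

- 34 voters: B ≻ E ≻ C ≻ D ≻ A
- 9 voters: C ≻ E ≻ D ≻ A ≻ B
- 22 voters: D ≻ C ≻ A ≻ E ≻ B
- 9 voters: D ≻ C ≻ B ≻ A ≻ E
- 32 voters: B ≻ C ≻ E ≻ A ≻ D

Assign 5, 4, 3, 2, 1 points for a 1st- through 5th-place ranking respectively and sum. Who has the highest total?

C

D: 34·2 + 9·3 + 22·5 + 9·5 + 32·1 = 282
B: 34·5 + 9·1 + 22·1 + 9·3 + 32·5 = 388
E: 34·4 + 9·4 + 22·2 + 9·1 + 32·3 = 321
C: 34·3 + 9·5 + 22·4 + 9·4 + 32·4 = 399
A: 34·1 + 9·2 + 22·3 + 9·2 + 32·2 = 200
C has the highest Borda score (399).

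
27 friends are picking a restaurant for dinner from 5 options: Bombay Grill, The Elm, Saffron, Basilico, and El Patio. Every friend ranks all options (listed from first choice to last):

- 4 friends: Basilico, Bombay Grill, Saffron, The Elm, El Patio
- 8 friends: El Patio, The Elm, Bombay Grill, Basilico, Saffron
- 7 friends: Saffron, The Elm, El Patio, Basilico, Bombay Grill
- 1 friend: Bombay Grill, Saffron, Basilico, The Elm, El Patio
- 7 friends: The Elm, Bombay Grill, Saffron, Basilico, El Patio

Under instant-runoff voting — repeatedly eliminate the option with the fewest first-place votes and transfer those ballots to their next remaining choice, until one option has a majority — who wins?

Round 1: Bombay Grill 1, The Elm 7, Saffron 7, Basilico 4, El Patio 8. Eliminate Bombay Grill.
Round 2: The Elm 7, Saffron 8, Basilico 4, El Patio 8. Eliminate Basilico.
Round 3: The Elm 7, Saffron 12, El Patio 8. Eliminate The Elm.
Round 4: Saffron 19, El Patio 8. Saffron has a majority.

Saffron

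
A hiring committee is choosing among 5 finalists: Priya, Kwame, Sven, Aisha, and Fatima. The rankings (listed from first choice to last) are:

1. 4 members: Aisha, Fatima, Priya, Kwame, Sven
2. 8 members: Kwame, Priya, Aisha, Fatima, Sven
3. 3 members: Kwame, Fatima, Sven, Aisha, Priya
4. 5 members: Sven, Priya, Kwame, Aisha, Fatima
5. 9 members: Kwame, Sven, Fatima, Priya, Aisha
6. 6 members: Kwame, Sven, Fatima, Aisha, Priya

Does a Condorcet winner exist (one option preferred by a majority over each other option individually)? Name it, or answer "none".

Kwame vs Priya: 26–9 for Kwame.
Kwame vs Sven: 30–5 for Kwame.
Kwame vs Aisha: 31–4 for Kwame.
Kwame vs Fatima: 31–4 for Kwame.
Kwame beats every other option head-to-head.

Kwame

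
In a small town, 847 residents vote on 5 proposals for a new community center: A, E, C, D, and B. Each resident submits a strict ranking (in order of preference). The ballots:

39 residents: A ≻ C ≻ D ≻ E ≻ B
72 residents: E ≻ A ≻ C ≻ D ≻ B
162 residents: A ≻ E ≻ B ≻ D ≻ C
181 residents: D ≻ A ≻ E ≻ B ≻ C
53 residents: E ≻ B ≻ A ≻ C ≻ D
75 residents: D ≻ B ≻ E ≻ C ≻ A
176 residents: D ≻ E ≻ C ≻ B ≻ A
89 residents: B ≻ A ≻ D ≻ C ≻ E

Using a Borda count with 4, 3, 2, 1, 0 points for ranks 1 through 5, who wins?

A: 39·4 + 72·3 + 162·4 + 181·3 + 53·2 + 75·0 + 176·0 + 89·3 = 1936
E: 39·1 + 72·4 + 162·3 + 181·2 + 53·4 + 75·2 + 176·3 + 89·0 = 2065
C: 39·3 + 72·2 + 162·0 + 181·0 + 53·1 + 75·1 + 176·2 + 89·1 = 830
D: 39·2 + 72·1 + 162·1 + 181·4 + 53·0 + 75·4 + 176·4 + 89·2 = 2218
B: 39·0 + 72·0 + 162·2 + 181·1 + 53·3 + 75·3 + 176·1 + 89·4 = 1421
D has the highest Borda score (2218).

D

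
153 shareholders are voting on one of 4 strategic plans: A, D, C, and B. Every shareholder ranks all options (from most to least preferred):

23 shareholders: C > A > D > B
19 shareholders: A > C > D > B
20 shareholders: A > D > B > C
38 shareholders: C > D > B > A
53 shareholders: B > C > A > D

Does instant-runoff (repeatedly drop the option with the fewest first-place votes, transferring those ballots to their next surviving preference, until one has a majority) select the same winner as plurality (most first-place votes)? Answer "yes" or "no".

Instant-runoff — R1 A 39, D 0, C 61, B 53 (D out); R2 A 39, C 61, B 53 (A out); R3 C 80, B 73 (C winner). Winner: C.
Plurality — first-place votes: A 39, D 0, C 61, B 53. Winner: C.
The two methods agree.

yes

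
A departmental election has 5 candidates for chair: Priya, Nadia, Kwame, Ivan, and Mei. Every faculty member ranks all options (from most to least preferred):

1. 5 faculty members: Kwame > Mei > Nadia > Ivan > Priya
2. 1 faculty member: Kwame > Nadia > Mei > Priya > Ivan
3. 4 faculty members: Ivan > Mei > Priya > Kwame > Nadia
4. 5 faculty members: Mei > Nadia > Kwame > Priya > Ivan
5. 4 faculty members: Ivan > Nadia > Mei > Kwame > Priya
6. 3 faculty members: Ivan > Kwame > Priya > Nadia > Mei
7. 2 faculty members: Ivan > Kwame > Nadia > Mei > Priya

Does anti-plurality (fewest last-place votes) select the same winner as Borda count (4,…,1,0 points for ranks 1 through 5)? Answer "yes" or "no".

Anti-plurality — last-place votes: Priya 11, Nadia 4, Kwame 0, Ivan 6, Mei 3. Winner: Kwame.
Borda — scores: Priya 20, Nadia 47, Kwame 57, Ivan 57, Mei 59. Winner: Mei.
The two methods disagree.

no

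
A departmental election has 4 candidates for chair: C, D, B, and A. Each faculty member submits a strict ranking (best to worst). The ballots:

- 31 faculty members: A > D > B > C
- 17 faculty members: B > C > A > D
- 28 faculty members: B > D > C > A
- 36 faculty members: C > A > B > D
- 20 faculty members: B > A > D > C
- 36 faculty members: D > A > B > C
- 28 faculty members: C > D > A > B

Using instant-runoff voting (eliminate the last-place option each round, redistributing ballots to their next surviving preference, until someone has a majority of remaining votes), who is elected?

Round 1: C 64, D 36, B 65, A 31. Eliminate A.
Round 2: C 64, D 67, B 65. Eliminate C.
Round 3: D 95, B 101. B has a majority.

B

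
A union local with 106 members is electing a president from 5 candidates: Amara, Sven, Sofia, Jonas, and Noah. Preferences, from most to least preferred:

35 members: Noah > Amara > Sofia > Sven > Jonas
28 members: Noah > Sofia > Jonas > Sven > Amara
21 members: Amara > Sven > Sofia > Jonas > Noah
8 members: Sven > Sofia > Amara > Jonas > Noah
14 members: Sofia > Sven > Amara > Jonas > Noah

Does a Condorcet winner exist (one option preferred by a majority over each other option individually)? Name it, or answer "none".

Noah vs Amara: 63–43 for Noah.
Noah vs Sven: 63–43 for Noah.
Noah vs Sofia: 63–43 for Noah.
Noah vs Jonas: 63–43 for Noah.
Noah beats every other option head-to-head.

Noah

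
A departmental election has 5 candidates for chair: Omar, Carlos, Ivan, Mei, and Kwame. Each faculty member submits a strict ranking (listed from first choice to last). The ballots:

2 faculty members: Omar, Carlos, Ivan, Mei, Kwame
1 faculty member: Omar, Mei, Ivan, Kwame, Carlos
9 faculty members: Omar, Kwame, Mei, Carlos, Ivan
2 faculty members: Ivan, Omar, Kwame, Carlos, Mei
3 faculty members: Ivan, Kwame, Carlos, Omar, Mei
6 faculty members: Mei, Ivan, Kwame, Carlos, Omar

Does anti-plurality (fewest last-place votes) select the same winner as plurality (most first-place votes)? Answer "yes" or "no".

no

Anti-plurality — last-place votes: Omar 6, Carlos 1, Ivan 9, Mei 5, Kwame 2. Winner: Carlos.
Plurality — first-place votes: Omar 12, Carlos 0, Ivan 5, Mei 6, Kwame 0. Winner: Omar.
The two methods disagree.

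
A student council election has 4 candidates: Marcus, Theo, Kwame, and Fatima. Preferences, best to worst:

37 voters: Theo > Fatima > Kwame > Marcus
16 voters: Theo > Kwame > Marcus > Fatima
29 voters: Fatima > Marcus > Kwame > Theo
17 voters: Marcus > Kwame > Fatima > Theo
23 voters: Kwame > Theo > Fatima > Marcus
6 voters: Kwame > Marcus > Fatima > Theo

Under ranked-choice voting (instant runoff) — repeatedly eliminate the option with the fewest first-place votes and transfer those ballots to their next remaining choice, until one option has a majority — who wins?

Kwame

Round 1: Marcus 17, Theo 53, Kwame 29, Fatima 29. Eliminate Marcus.
Round 2: Theo 53, Kwame 46, Fatima 29. Eliminate Fatima.
Round 3: Theo 53, Kwame 75. Kwame has a majority.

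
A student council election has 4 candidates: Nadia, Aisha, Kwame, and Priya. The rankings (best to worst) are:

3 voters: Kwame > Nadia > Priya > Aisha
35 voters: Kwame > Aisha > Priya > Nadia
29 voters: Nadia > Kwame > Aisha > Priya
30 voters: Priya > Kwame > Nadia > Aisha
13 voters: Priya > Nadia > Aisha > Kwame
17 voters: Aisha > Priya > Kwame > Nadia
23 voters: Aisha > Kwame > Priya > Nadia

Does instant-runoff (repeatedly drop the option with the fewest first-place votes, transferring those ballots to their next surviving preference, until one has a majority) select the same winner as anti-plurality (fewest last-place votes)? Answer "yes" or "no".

Instant-runoff — R1 Nadia 29, Aisha 40, Kwame 38, Priya 43 (Nadia out); R2 Aisha 40, Kwame 67, Priya 43 (Aisha out); R3 Kwame 90, Priya 60 (Kwame winner). Winner: Kwame.
Anti-plurality — last-place votes: Nadia 75, Aisha 33, Kwame 13, Priya 29. Winner: Kwame.
The two methods agree.

yes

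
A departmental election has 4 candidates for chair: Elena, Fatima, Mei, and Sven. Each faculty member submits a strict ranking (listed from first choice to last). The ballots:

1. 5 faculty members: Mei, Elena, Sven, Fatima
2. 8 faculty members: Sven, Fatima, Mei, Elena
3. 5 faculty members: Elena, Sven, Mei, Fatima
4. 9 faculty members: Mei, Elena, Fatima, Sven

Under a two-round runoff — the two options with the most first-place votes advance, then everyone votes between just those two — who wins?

Mei

Round 1 first-place votes: Elena 5, Fatima 0, Mei 14, Sven 8.
Mei and Sven advance.
Runoff: Mei is preferred to Sven by 14 voters; Sven by 13.
Mei wins the runoff.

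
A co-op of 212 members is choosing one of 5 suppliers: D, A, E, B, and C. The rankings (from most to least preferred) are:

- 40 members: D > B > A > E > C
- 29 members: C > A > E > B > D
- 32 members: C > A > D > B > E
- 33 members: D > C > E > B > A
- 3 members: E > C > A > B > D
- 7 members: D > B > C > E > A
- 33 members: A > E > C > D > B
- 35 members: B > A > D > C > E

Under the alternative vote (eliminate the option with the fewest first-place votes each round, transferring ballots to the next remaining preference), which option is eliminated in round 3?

B

Round 1: D 80, A 33, E 3, B 35, C 61. Eliminate E.
Round 2: D 80, A 33, B 35, C 64. Eliminate A.
Round 3: D 80, B 35, C 97. Eliminate B.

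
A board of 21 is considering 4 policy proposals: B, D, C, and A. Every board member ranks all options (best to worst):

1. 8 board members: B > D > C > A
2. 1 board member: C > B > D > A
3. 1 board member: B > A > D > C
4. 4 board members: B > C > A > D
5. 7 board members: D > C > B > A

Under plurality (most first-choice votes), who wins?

B

First-place votes: B 13, D 7, C 1, A 0.
B has the most first-place votes.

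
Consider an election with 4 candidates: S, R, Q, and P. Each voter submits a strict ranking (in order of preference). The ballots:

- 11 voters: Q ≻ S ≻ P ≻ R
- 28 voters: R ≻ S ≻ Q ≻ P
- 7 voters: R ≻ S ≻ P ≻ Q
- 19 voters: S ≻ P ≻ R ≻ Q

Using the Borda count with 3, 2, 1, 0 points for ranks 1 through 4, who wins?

S: 11·2 + 28·2 + 7·2 + 19·3 = 149
R: 11·0 + 28·3 + 7·3 + 19·1 = 124
Q: 11·3 + 28·1 + 7·0 + 19·0 = 61
P: 11·1 + 28·0 + 7·1 + 19·2 = 56
S has the highest Borda score (149).

S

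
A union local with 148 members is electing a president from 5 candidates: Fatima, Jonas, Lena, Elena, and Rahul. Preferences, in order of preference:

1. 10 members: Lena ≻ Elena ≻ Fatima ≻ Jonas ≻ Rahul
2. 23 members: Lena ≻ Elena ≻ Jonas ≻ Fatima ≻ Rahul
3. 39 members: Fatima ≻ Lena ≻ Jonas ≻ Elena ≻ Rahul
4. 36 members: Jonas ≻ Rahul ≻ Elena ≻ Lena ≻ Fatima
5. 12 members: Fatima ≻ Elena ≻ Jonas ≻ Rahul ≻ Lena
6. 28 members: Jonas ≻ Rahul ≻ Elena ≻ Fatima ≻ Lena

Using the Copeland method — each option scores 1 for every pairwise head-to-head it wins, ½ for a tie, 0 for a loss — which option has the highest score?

Fatima: beats Lena and Rahul; loses to Jonas and Elena → score 2.
Jonas: beats Fatima, Lena, Elena, and Rahul → score 4.
Lena: loses to Fatima, Jonas, Elena, and Rahul → score 0.
Elena: beats Fatima, Lena, and Rahul; loses to Jonas → score 3.
Rahul: beats Lena; loses to Fatima, Jonas, and Elena → score 1.
Jonas has the best pairwise record.

Jonas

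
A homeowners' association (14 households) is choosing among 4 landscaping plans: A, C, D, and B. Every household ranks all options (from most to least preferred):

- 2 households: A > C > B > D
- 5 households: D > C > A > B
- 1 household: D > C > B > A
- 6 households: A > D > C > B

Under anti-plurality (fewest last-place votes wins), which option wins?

Last-place votes: A 1, C 0, D 2, B 11.
C is ranked last by the fewest voters, so C wins.

C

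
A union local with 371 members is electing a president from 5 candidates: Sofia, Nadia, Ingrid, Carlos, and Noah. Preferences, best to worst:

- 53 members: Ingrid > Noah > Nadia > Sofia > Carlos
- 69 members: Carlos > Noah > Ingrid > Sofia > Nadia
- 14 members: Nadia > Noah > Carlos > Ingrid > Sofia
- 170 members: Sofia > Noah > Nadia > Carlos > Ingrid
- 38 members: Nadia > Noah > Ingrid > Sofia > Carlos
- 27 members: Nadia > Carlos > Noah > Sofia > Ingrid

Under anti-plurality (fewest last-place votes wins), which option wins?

Noah

Last-place votes: Sofia 14, Nadia 69, Ingrid 197, Carlos 91, Noah 0.
Noah is ranked last by the fewest voters, so Noah wins.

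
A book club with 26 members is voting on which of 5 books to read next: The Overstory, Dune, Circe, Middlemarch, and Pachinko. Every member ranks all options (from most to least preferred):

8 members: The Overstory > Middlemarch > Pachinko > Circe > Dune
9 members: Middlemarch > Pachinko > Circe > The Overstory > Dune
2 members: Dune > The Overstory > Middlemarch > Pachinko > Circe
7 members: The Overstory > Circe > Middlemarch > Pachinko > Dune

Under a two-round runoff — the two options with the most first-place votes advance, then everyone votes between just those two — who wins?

Round 1 first-place votes: The Overstory 15, Dune 2, Circe 0, Middlemarch 9, Pachinko 0.
The Overstory and Middlemarch advance.
Runoff: The Overstory is preferred to Middlemarch by 17 voters; Middlemarch by 9.
The Overstory wins the runoff.

The Overstory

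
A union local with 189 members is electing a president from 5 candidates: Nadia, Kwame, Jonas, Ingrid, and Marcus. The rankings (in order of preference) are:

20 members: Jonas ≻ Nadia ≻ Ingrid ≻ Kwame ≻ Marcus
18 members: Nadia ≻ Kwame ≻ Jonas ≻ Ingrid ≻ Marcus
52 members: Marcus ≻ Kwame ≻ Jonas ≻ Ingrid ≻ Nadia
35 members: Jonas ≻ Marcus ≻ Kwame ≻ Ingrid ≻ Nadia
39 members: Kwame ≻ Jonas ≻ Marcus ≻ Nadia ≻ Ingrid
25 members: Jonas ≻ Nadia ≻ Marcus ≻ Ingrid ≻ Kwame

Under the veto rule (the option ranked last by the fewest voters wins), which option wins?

Last-place votes: Nadia 87, Kwame 25, Jonas 0, Ingrid 39, Marcus 38.
Jonas is ranked last by the fewest voters, so Jonas wins.

Jonas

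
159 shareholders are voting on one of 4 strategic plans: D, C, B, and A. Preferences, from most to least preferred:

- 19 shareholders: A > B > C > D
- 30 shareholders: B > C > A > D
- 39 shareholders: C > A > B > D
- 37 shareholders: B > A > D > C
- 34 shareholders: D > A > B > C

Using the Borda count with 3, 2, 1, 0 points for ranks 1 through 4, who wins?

B

D: 19·0 + 30·0 + 39·0 + 37·1 + 34·3 = 139
C: 19·1 + 30·2 + 39·3 + 37·0 + 34·0 = 196
B: 19·2 + 30·3 + 39·1 + 37·3 + 34·1 = 312
A: 19·3 + 30·1 + 39·2 + 37·2 + 34·2 = 307
B has the highest Borda score (312).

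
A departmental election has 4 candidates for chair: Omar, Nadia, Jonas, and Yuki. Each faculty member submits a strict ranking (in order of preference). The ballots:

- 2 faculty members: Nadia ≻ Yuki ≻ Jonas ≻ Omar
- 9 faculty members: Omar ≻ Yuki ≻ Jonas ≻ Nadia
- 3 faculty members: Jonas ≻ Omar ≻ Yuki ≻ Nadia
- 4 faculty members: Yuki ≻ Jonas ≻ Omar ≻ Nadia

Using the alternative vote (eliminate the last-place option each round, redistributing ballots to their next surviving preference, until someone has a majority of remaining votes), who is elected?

Round 1: Omar 9, Nadia 2, Jonas 3, Yuki 4. Eliminate Nadia.
Round 2: Omar 9, Jonas 3, Yuki 6. Eliminate Jonas.
Round 3: Omar 12, Yuki 6. Omar has a majority.

Omar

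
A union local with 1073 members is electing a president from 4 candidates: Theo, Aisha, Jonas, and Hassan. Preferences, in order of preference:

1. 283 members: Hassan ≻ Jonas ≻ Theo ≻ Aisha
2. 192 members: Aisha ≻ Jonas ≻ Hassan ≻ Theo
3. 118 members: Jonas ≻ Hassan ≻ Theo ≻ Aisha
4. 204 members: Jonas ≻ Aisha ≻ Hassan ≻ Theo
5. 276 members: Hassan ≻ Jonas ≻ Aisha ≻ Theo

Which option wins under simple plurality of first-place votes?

Hassan

First-place votes: Theo 0, Aisha 192, Jonas 322, Hassan 559.
Hassan has the most first-place votes.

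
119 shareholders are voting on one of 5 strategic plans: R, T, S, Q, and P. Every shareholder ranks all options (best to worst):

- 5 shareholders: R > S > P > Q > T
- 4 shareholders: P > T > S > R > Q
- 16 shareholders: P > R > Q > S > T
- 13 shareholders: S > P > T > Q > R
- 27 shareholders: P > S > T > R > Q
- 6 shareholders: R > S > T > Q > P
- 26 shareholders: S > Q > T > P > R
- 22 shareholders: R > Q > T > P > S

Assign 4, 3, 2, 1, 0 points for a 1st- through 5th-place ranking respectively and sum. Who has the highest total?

S

R: 5·4 + 4·1 + 16·3 + 13·0 + 27·1 + 6·4 + 26·0 + 22·4 = 211
T: 5·0 + 4·3 + 16·0 + 13·2 + 27·2 + 6·2 + 26·2 + 22·2 = 200
S: 5·3 + 4·2 + 16·1 + 13·4 + 27·3 + 6·3 + 26·4 + 22·0 = 294
Q: 5·1 + 4·0 + 16·2 + 13·1 + 27·0 + 6·1 + 26·3 + 22·3 = 200
P: 5·2 + 4·4 + 16·4 + 13·3 + 27·4 + 6·0 + 26·1 + 22·1 = 285
S has the highest Borda score (294).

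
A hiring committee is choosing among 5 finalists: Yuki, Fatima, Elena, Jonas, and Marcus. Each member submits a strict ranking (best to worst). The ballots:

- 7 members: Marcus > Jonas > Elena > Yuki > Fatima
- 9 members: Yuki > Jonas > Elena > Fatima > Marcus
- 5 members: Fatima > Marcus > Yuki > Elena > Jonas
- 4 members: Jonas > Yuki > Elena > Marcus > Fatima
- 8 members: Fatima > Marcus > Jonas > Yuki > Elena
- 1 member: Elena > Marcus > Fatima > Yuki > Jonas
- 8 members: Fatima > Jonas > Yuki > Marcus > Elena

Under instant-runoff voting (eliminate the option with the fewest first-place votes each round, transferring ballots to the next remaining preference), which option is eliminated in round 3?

Marcus

Round 1: Yuki 9, Fatima 21, Elena 1, Jonas 4, Marcus 7. Eliminate Elena.
Round 2: Yuki 9, Fatima 21, Jonas 4, Marcus 8. Eliminate Jonas.
Round 3: Yuki 13, Fatima 21, Marcus 8. Eliminate Marcus.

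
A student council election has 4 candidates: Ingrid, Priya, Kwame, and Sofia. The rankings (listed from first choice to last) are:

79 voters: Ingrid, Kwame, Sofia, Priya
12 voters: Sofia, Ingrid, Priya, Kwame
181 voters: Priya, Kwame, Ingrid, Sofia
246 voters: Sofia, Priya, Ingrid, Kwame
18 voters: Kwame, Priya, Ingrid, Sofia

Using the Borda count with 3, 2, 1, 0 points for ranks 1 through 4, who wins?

Priya

Ingrid: 79·3 + 12·2 + 181·1 + 246·1 + 18·1 = 706
Priya: 79·0 + 12·1 + 181·3 + 246·2 + 18·2 = 1083
Kwame: 79·2 + 12·0 + 181·2 + 246·0 + 18·3 = 574
Sofia: 79·1 + 12·3 + 181·0 + 246·3 + 18·0 = 853
Priya has the highest Borda score (1083).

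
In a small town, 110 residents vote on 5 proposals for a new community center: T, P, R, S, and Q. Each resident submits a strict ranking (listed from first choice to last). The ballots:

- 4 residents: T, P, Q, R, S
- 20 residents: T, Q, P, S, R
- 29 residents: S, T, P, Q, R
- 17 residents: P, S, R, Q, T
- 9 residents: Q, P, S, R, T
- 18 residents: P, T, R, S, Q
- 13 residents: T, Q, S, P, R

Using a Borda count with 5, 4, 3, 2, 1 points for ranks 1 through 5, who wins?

T: 4·5 + 20·5 + 29·4 + 17·1 + 9·1 + 18·4 + 13·5 = 399
P: 4·4 + 20·3 + 29·3 + 17·5 + 9·4 + 18·5 + 13·2 = 400
R: 4·2 + 20·1 + 29·1 + 17·3 + 9·2 + 18·3 + 13·1 = 193
S: 4·1 + 20·2 + 29·5 + 17·4 + 9·3 + 18·2 + 13·3 = 359
Q: 4·3 + 20·4 + 29·2 + 17·2 + 9·5 + 18·1 + 13·4 = 299
P has the highest Borda score (400).

P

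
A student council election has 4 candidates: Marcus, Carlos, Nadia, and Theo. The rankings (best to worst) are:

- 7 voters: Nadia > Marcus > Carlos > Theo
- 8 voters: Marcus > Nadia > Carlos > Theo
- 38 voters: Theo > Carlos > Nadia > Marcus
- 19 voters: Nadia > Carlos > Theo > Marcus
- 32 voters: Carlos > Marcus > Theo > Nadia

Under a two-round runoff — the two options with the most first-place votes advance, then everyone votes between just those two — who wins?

Round 1 first-place votes: Marcus 8, Carlos 32, Nadia 26, Theo 38.
Theo and Carlos advance.
Runoff: Theo is preferred to Carlos by 38 voters; Carlos by 66.
Carlos wins the runoff.

Carlos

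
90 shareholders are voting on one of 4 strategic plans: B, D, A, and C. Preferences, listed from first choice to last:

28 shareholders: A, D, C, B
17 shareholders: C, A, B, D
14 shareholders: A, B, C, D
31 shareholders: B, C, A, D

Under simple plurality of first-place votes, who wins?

A

First-place votes: B 31, D 0, A 42, C 17.
A has the most first-place votes.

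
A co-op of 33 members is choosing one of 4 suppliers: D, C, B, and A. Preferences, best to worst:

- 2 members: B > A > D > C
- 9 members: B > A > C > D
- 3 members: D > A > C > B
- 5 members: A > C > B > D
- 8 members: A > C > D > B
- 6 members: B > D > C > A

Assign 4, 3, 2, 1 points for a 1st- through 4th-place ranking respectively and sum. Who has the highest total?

A

D: 2·2 + 9·1 + 3·4 + 5·1 + 8·2 + 6·3 = 64
C: 2·1 + 9·2 + 3·2 + 5·3 + 8·3 + 6·2 = 77
B: 2·4 + 9·4 + 3·1 + 5·2 + 8·1 + 6·4 = 89
A: 2·3 + 9·3 + 3·3 + 5·4 + 8·4 + 6·1 = 100
A has the highest Borda score (100).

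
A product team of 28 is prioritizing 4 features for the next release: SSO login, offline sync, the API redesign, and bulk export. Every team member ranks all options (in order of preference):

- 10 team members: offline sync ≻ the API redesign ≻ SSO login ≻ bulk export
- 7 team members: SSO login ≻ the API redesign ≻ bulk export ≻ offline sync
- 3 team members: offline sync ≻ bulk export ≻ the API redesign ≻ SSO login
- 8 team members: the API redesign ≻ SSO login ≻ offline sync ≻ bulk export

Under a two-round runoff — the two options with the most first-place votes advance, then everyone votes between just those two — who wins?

the API redesign

Round 1 first-place votes: SSO login 7, offline sync 13, the API redesign 8, bulk export 0.
offline sync and the API redesign advance.
Runoff: offline sync is preferred to the API redesign by 13 voters; the API redesign by 15.
the API redesign wins the runoff.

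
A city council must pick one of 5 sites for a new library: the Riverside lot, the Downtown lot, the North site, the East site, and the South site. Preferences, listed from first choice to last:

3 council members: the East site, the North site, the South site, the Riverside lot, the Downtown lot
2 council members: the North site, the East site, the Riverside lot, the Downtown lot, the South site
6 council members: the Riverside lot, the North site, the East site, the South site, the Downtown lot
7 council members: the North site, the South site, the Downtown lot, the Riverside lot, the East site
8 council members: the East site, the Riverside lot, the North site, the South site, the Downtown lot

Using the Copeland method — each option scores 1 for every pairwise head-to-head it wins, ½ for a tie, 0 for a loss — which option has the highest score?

the Riverside lot: beats the Downtown lot, the North site, and the South site; ties the East site → score 3.5.
the Downtown lot: loses to the Riverside lot, the North site, the East site, and the South site → score 0.
the North site: beats the Downtown lot, the East site, and the South site; loses to the Riverside lot → score 3.
the East site: beats the Downtown lot and the South site; ties the Riverside lot; loses to the North site → score 2.5.
the South site: beats the Downtown lot; loses to the Riverside lot, the North site, and the East site → score 1.
the Riverside lot has the best pairwise record.

the Riverside lot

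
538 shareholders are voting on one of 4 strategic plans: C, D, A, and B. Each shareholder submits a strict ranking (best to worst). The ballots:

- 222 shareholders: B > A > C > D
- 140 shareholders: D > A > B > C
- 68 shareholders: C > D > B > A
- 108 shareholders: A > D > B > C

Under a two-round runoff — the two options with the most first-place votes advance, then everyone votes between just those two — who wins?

Round 1 first-place votes: C 68, D 140, A 108, B 222.
B and D advance.
Runoff: B is preferred to D by 222 voters; D by 316.
D wins the runoff.

D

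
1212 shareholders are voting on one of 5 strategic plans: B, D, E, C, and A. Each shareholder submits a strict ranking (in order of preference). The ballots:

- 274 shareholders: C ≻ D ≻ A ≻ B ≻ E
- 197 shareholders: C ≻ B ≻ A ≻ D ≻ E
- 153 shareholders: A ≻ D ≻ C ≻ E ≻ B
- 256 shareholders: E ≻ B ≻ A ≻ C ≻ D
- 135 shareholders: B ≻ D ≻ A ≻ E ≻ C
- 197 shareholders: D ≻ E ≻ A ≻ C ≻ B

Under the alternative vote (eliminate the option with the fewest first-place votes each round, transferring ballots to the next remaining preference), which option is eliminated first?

Round 1: B 135, D 197, E 256, C 471, A 153. Eliminate B.

B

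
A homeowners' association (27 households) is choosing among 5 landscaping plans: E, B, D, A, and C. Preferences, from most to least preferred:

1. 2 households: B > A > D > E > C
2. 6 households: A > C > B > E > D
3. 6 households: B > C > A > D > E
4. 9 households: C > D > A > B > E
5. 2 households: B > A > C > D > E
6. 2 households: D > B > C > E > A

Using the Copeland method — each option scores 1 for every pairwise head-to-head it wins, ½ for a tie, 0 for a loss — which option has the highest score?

E: loses to B, D, A, and C → score 0.
B: beats E and D; loses to A and C → score 2.
D: beats E; loses to B, A, and C → score 1.
A: beats E, B, and D; loses to C → score 3.
C: beats E, B, D, and A → score 4.
C has the best pairwise record.

C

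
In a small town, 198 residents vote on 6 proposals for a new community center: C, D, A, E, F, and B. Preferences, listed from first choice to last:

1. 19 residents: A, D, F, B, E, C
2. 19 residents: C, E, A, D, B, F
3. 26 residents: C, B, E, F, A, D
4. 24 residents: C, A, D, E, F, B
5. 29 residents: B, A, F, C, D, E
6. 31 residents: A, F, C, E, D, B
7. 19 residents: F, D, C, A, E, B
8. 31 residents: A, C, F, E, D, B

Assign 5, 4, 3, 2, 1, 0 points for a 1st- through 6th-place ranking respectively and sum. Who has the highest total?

A

C: 19·0 + 19·5 + 26·5 + 24·5 + 29·2 + 31·3 + 19·3 + 31·4 = 677
D: 19·4 + 19·2 + 26·0 + 24·3 + 29·1 + 31·1 + 19·4 + 31·1 = 353
A: 19·5 + 19·3 + 26·1 + 24·4 + 29·4 + 31·5 + 19·2 + 31·5 = 738
E: 19·1 + 19·4 + 26·3 + 24·2 + 29·0 + 31·2 + 19·1 + 31·2 = 364
F: 19·3 + 19·0 + 26·2 + 24·1 + 29·3 + 31·4 + 19·5 + 31·3 = 532
B: 19·2 + 19·1 + 26·4 + 24·0 + 29·5 + 31·0 + 19·0 + 31·0 = 306
A has the highest Borda score (738).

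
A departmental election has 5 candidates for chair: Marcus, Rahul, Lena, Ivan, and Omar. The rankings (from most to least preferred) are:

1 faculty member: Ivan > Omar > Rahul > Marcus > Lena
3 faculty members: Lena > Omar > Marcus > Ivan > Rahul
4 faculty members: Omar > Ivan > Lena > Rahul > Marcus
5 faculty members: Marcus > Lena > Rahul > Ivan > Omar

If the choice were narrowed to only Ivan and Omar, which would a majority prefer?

Voters preferring Ivan to Omar: 6; preferring Omar to Ivan: 7.
Omar wins the head-to-head.

Omar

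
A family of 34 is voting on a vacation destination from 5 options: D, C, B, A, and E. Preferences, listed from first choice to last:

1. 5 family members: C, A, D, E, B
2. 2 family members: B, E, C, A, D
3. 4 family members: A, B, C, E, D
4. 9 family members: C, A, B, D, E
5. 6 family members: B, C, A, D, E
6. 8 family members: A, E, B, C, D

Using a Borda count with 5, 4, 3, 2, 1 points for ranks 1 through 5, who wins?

D: 5·3 + 2·1 + 4·1 + 9·2 + 6·2 + 8·1 = 59
C: 5·5 + 2·3 + 4·3 + 9·5 + 6·4 + 8·2 = 128
B: 5·1 + 2·5 + 4·4 + 9·3 + 6·5 + 8·3 = 112
A: 5·4 + 2·2 + 4·5 + 9·4 + 6·3 + 8·5 = 138
E: 5·2 + 2·4 + 4·2 + 9·1 + 6·1 + 8·4 = 73
A has the highest Borda score (138).

A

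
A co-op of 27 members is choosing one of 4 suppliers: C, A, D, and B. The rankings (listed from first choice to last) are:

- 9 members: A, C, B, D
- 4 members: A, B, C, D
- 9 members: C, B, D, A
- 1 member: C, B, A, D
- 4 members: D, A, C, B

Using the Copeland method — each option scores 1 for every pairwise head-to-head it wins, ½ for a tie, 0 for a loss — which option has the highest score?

A

C: beats D and B; loses to A → score 2.
A: beats C, D, and B → score 3.
D: loses to C, A, and B → score 0.
B: beats D; loses to C and A → score 1.
A has the best pairwise record.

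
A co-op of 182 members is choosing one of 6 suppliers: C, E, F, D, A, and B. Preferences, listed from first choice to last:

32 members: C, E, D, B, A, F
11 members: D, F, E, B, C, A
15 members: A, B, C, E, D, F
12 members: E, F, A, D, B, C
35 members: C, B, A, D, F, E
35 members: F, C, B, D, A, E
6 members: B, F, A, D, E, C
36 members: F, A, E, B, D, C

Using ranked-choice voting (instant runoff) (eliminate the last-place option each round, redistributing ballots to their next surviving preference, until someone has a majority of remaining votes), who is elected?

F

Round 1: C 67, E 12, F 71, D 11, A 15, B 6. Eliminate B.
Round 2: C 67, E 12, F 77, D 11, A 15. Eliminate D.
Round 3: C 67, E 12, F 88, A 15. Eliminate E.
Round 4: C 67, F 100, A 15. F has a majority.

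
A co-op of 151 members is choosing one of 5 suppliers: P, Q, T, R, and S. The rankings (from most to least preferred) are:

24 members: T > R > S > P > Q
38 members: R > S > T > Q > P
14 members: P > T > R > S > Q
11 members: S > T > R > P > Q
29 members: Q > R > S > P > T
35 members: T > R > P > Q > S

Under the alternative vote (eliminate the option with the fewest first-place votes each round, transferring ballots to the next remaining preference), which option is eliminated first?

Round 1: P 14, Q 29, T 59, R 38, S 11. Eliminate S.

S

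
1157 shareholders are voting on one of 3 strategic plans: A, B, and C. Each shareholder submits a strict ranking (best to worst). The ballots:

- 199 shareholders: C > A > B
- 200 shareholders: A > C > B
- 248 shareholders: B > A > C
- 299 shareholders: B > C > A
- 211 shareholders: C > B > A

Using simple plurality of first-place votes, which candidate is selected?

B

First-place votes: A 200, B 547, C 410.
B has the most first-place votes.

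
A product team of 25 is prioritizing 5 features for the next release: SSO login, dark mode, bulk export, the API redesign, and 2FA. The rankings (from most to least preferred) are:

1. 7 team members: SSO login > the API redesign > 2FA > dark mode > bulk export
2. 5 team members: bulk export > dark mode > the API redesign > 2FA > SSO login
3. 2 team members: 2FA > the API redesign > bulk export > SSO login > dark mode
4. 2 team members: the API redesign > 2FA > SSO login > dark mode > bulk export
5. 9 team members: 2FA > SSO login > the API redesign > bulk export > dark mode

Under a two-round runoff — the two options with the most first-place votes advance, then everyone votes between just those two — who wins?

Round 1 first-place votes: SSO login 7, dark mode 0, bulk export 5, the API redesign 2, 2FA 11.
2FA and SSO login advance.
Runoff: 2FA is preferred to SSO login by 18 voters; SSO login by 7.
2FA wins the runoff.

2FA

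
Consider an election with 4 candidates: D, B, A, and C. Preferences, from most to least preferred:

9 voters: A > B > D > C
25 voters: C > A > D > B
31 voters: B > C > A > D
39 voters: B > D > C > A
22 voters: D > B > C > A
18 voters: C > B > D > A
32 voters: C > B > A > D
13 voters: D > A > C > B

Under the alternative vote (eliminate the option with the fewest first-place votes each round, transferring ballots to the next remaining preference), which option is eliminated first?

Round 1: D 35, B 70, A 9, C 75. Eliminate A.

A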